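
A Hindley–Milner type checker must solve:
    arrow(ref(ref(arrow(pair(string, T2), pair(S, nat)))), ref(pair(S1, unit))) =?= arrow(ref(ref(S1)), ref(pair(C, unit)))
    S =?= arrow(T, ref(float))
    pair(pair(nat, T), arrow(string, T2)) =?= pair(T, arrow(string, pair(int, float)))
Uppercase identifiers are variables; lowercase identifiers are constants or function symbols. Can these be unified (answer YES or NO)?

NO

Decompose arrow/2: ref(ref(arrow(pair(string, T2), pair(S, nat)))) =?= ref(ref(S1)),  ref(pair(S1, unit)) =?= ref(pair(C, unit)).
Decompose ref/1: ref(arrow(pair(string, T2), pair(S, nat))) =?= ref(S1).
Decompose ref/1: arrow(pair(string, T2), pair(S, nat)) =?= S1.
Bind S1 := arrow(pair(string, T2), pair(S, nat)); substituting into the one remaining equation that mentions S1 gives: ref(pair(arrow(pair(string, T2), pair(S, nat)), unit)) =?= ref(pair(C, unit)).
Decompose ref/1: pair(arrow(pair(string, T2), pair(S, nat)), unit) =?= pair(C, unit).
Decompose pair/2: arrow(pair(string, T2), pair(S, nat)) =?= C,  unit =?= unit.
Bind C := arrow(pair(string, T2), pair(S, nat)); no other remaining equation mentions C.
Delete trivial equation unit =?= unit.
Bind S := arrow(T, ref(float)); no other remaining equation mentions S. Substituting into the earlier bindings gives S1 := arrow(pair(string, T2), pair(arrow(T, ref(float)), nat)), C := arrow(pair(string, T2), pair(arrow(T, ref(float)), nat)).
Decompose pair/2: pair(nat, T) =?= T,  arrow(string, T2) =?= arrow(string, pair(int, float)).
Occurs check fails: T occurs in pair(nat, T); the equation T =?= pair(nat, T) has no finite solution.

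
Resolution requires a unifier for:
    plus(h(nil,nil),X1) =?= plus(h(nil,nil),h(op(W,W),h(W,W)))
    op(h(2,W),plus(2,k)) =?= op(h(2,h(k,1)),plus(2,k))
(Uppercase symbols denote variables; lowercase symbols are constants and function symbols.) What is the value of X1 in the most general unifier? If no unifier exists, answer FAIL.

h(op(h(k,1),h(k,1)),h(h(k,1),h(k,1)))

Decompose plus/2: h(nil,nil) =?= h(nil,nil),  X1 =?= h(op(W,W),h(W,W)).
Delete trivial equation h(nil,nil) =?= h(nil,nil).
Bind X1 := h(op(W,W),h(W,W)); no other remaining equation mentions X1.
Decompose op/2: h(2,W) =?= h(2,h(k,1)),  plus(2,k) =?= plus(2,k).
Decompose h/2: 2 =?= 2,  W =?= h(k,1).
Delete trivial equation 2 =?= 2.
Bind W := h(k,1); no other remaining equation mentions W. Substituting into the earlier binding gives X1 := h(op(h(k,1),h(k,1)),h(h(k,1),h(k,1))).
Delete trivial equation plus(2,k) =?= plus(2,k).
MGU = { X1 -> h(op(h(k,1),h(k,1)),h(h(k,1),h(k,1))), W -> h(k,1) }, so X1 -> h(op(h(k,1),h(k,1)),h(h(k,1),h(k,1))).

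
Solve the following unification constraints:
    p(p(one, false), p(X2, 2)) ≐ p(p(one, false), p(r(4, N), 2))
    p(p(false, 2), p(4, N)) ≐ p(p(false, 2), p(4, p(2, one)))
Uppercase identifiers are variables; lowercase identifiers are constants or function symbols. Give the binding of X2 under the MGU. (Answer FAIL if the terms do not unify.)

r(4, p(2, one))

Decompose p/2: p(one, false) ≐ p(one, false),  p(X2, 2) ≐ p(r(4, N), 2).
Delete trivial equation p(one, false) ≐ p(one, false).
Decompose p/2: X2 ≐ r(4, N),  2 ≐ 2.
Bind X2 := r(4, N); no other remaining equation mentions X2.
Delete trivial equation 2 ≐ 2.
Decompose p/2: p(false, 2) ≐ p(false, 2),  p(4, N) ≐ p(4, p(2, one)).
Delete trivial equation p(false, 2) ≐ p(false, 2).
Decompose p/2: 4 ≐ 4,  N ≐ p(2, one).
Delete trivial equation 4 ≐ 4.
Bind N := p(2, one). Substituting into the earlier binding gives X2 := r(4, p(2, one)).
MGU = { X2 ↦ r(4, p(2, one)), N ↦ p(2, one) }, so X2 ↦ r(4, p(2, one)).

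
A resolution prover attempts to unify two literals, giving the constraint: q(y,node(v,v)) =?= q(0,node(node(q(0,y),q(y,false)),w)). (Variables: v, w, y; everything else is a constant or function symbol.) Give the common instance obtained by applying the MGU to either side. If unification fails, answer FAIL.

q(0,node(node(q(0,0),q(0,false)),node(q(0,0),q(0,false))))

Decompose q/2: y =?= 0,  node(v,v) =?= node(node(q(0,y),q(y,false)),w).
Bind y := 0; substituting into the remaining equation gives: node(v,v) =?= node(node(q(0,0),q(0,false)),w).
Decompose node/2: v =?= node(q(0,0),q(0,false)),  v =?= w.
Bind v := node(q(0,0),q(0,false)); substituting into the remaining equation gives: node(q(0,0),q(0,false)) =?= w.
Bind w := node(q(0,0),q(0,false)).
Applying the MGU to either side gives q(0,node(node(q(0,0),q(0,false)),node(q(0,0),q(0,false)))).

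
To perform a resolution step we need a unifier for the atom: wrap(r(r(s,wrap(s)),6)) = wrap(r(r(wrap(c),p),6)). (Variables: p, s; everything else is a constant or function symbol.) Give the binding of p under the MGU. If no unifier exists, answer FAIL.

Decompose wrap/1: r(r(s,wrap(s)),6) = r(r(wrap(c),p),6).
Decompose r/2: r(s,wrap(s)) = r(wrap(c),p),  6 = 6.
Decompose r/2: s = wrap(c),  wrap(s) = p.
Bind s := wrap(c); substituting into the one remaining equation that mentions s gives: wrap(wrap(c)) = p.
Bind p := wrap(wrap(c)); no other remaining equation mentions p.
Delete trivial equation 6 = 6.
MGU = { s ↦ wrap(c), p ↦ wrap(wrap(c)) }, so p ↦ wrap(wrap(c)).

wrap(wrap(c))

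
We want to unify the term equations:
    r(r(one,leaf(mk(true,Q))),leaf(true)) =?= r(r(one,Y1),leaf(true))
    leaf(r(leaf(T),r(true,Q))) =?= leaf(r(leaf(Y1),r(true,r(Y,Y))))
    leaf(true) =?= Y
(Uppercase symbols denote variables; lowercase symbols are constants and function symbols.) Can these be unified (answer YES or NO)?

Decompose r/2: r(one,leaf(mk(true,Q))) =?= r(one,Y1),  leaf(true) =?= leaf(true).
Decompose r/2: one =?= one,  leaf(mk(true,Q)) =?= Y1.
Delete trivial equation one =?= one.
Bind Y1 := leaf(mk(true,Q)); substituting into the one remaining equation that mentions Y1 gives: leaf(r(leaf(T),r(true,Q))) =?= leaf(r(leaf(leaf(mk(true,Q))),r(true,r(Y,Y)))).
Delete trivial equation leaf(true) =?= leaf(true).
Decompose leaf/1: r(leaf(T),r(true,Q)) =?= r(leaf(leaf(mk(true,Q))),r(true,r(Y,Y))).
Decompose r/2: leaf(T) =?= leaf(leaf(mk(true,Q))),  r(true,Q) =?= r(true,r(Y,Y)).
Decompose leaf/1: T =?= leaf(mk(true,Q)).
Bind T := leaf(mk(true,Q)); no other remaining equation mentions T.
Decompose r/2: true =?= true,  Q =?= r(Y,Y).
Delete trivial equation true =?= true.
Bind Q := r(Y,Y); no other remaining equation mentions Q. Substituting into the earlier bindings gives Y1 := leaf(mk(true,r(Y,Y))), T := leaf(mk(true,r(Y,Y))).
Bind Y := leaf(true). Substituting into the earlier bindings gives Y1 := leaf(mk(true,r(leaf(true),leaf(true)))), T := leaf(mk(true,r(leaf(true),leaf(true)))), Q := r(leaf(true),leaf(true)).
No equations remain and no clash or occurs-check failure arose, so a unifier exists.

YES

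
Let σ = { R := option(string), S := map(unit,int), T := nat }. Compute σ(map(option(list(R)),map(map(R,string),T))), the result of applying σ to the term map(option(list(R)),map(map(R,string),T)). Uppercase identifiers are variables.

Replace each occurrence of R with option(string).
Replace each occurrence of T with nat.
Result: map(option(list(option(string))),map(map(option(string),string),nat)).

map(option(list(option(string))),map(map(option(string),string),nat))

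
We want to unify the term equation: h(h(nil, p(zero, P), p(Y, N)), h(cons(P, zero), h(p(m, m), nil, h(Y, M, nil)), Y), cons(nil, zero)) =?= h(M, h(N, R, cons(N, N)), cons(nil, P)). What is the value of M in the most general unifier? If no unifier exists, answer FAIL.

Decompose h/3: h(nil, p(zero, P), p(Y, N)) =?= M,  h(cons(P, zero), h(p(m, m), nil, h(Y, M, nil)), Y) =?= h(N, R, cons(N, N)),  cons(nil, zero) =?= cons(nil, P).
Bind M := h(nil, p(zero, P), p(Y, N)); substituting into the one remaining equation that mentions M gives: h(cons(P, zero), h(p(m, m), nil, h(Y, h(nil, p(zero, P), p(Y, N)), nil)), Y) =?= h(N, R, cons(N, N)).
Decompose h/3: cons(P, zero) =?= N,  h(p(m, m), nil, h(Y, h(nil, p(zero, P), p(Y, N)), nil)) =?= R,  Y =?= cons(N, N).
Bind N := cons(P, zero); substituting into the 2 remaining equations that mention N gives: h(p(m, m), nil, h(Y, h(nil, p(zero, P), p(Y, cons(P, zero))), nil)) =?= R,  Y =?= cons(cons(P, zero), cons(P, zero)). Substituting into the earlier binding gives M := h(nil, p(zero, P), p(Y, cons(P, zero))).
Bind R := h(p(m, m), nil, h(Y, h(nil, p(zero, P), p(Y, cons(P, zero))), nil)); no other remaining equation mentions R.
Bind Y := cons(cons(P, zero), cons(P, zero)); no other remaining equation mentions Y. Substituting into the earlier bindings gives M := h(nil, p(zero, P), p(cons(cons(P, zero), cons(P, zero)), cons(P, zero))), R := h(p(m, m), nil, h(cons(cons(P, zero), cons(P, zero)), h(nil, p(zero, P), p(cons(cons(P, zero), cons(P, zero)), cons(P, zero))), nil)).
Decompose cons/2: nil =?= nil,  zero =?= P.
Delete trivial equation nil =?= nil.
Bind P := zero. Substituting into the earlier bindings gives M := h(nil, p(zero, zero), p(cons(cons(zero, zero), cons(zero, zero)), cons(zero, zero))), N := cons(zero, zero), R := h(p(m, m), nil, h(cons(cons(zero, zero), cons(zero, zero)), h(nil, p(zero, zero), p(cons(cons(zero, zero), cons(zero, zero)), cons(zero, zero))), nil)), Y := cons(cons(zero, zero), cons(zero, zero)).
MGU = { M -> h(nil, p(zero, zero), p(cons(cons(zero, zero), cons(zero, zero)), cons(zero, zero))), N -> cons(zero, zero), R -> h(p(m, m), nil, h(cons(cons(zero, zero), cons(zero, zero)), h(nil, p(zero, zero), p(cons(cons(zero, zero), cons(zero, zero)), cons(zero, zero))), nil)), Y -> cons(cons(zero, zero), cons(zero, zero)), P -> zero }, so M -> h(nil, p(zero, zero), p(cons(cons(zero, zero), cons(zero, zero)), cons(zero, zero))).

h(nil, p(zero, zero), p(cons(cons(zero, zero), cons(zero, zero)), cons(zero, zero)))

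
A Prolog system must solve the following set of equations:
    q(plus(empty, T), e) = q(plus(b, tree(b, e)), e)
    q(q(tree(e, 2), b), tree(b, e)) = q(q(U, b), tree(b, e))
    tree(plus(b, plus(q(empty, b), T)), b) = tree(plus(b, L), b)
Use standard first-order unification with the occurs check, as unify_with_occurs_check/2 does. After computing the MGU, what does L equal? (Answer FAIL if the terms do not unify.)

FAIL

Decompose q/2: plus(empty, T) = plus(b, tree(b, e)),  e = e.
Decompose plus/2: empty = b,  T = tree(b, e).
Clash: constants empty and b differ; no unifier exists.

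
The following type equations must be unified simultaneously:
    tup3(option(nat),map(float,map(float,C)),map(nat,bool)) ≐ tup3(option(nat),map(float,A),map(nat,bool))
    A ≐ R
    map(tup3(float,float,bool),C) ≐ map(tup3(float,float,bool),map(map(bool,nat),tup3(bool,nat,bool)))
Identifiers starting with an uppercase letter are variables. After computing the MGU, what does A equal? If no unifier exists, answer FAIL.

map(float,map(map(bool,nat),tup3(bool,nat,bool)))

Decompose tup3/3: option(nat) ≐ option(nat),  map(float,map(float,C)) ≐ map(float,A),  map(nat,bool) ≐ map(nat,bool).
Delete trivial equation option(nat) ≐ option(nat).
Decompose map/2: float ≐ float,  map(float,C) ≐ A.
Delete trivial equation float ≐ float.
Bind A := map(float,C); substituting into the one remaining equation that mentions A gives: map(float,C) ≐ R.
Delete trivial equation map(nat,bool) ≐ map(nat,bool).
Bind R := map(float,C); no other remaining equation mentions R.
Decompose map/2: tup3(float,float,bool) ≐ tup3(float,float,bool),  C ≐ map(map(bool,nat),tup3(bool,nat,bool)).
Delete trivial equation tup3(float,float,bool) ≐ tup3(float,float,bool).
Bind C := map(map(bool,nat),tup3(bool,nat,bool)). Substituting into the earlier bindings gives A := map(float,map(map(bool,nat),tup3(bool,nat,bool))), R := map(float,map(map(bool,nat),tup3(bool,nat,bool))).
MGU = { A -> map(float,map(map(bool,nat),tup3(bool,nat,bool))), R -> map(float,map(map(bool,nat),tup3(bool,nat,bool))), C -> map(map(bool,nat),tup3(bool,nat,bool)) }, so A -> map(float,map(map(bool,nat),tup3(bool,nat,bool))).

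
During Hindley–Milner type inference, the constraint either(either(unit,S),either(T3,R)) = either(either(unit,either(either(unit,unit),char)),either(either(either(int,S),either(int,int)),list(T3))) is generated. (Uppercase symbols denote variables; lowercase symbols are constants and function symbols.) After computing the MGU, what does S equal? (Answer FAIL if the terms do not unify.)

either(either(unit,unit),char)

Decompose either/2: either(unit,S) = either(unit,either(either(unit,unit),char)),  either(T3,R) = either(either(either(int,S),either(int,int)),list(T3)).
Decompose either/2: unit = unit,  S = either(either(unit,unit),char).
Delete trivial equation unit = unit.
Bind S := either(either(unit,unit),char); substituting into the remaining equation gives: either(T3,R) = either(either(either(int,either(either(unit,unit),char)),either(int,int)),list(T3)).
Decompose either/2: T3 = either(either(int,either(either(unit,unit),char)),either(int,int)),  R = list(T3).
Bind T3 := either(either(int,either(either(unit,unit),char)),either(int,int)); substituting into the remaining equation gives: R = list(either(either(int,either(either(unit,unit),char)),either(int,int))).
Bind R := list(either(either(int,either(either(unit,unit),char)),either(int,int))).
MGU = { S -> either(either(unit,unit),char), T3 -> either(either(int,either(either(unit,unit),char)),either(int,int)), R -> list(either(either(int,either(either(unit,unit),char)),either(int,int))) }, so S -> either(either(unit,unit),char).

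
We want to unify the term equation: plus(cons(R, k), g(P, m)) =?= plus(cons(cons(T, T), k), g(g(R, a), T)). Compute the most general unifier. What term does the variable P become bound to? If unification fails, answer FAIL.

g(cons(m, m), a)

Decompose plus/2: cons(R, k) =?= cons(cons(T, T), k),  g(P, m) =?= g(g(R, a), T).
Decompose cons/2: R =?= cons(T, T),  k =?= k.
Bind R := cons(T, T); substituting into the one remaining equation that mentions R gives: g(P, m) =?= g(g(cons(T, T), a), T).
Delete trivial equation k =?= k.
Decompose g/2: P =?= g(cons(T, T), a),  m =?= T.
Bind P := g(cons(T, T), a); no other remaining equation mentions P.
Bind T := m. Substituting into the earlier bindings gives R := cons(m, m), P := g(cons(m, m), a).
MGU = { R -> cons(m, m), P -> g(cons(m, m), a), T -> m }, so P -> g(cons(m, m), a).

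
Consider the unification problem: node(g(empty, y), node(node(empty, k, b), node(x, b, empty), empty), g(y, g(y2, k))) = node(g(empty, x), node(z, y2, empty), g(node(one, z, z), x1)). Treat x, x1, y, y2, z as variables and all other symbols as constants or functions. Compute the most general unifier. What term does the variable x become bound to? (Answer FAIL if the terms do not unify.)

node(one, node(empty, k, b), node(empty, k, b))

Decompose node/3: g(empty, y) = g(empty, x),  node(node(empty, k, b), node(x, b, empty), empty) = node(z, y2, empty),  g(y, g(y2, k)) = g(node(one, z, z), x1).
Decompose g/2: empty = empty,  y = x.
Delete trivial equation empty = empty.
Bind y := x; substituting into the one remaining equation that mentions y gives: g(x, g(y2, k)) = g(node(one, z, z), x1).
Decompose node/3: node(empty, k, b) = z,  node(x, b, empty) = y2,  empty = empty.
Bind z := node(empty, k, b); substituting into the one remaining equation that mentions z gives: g(x, g(y2, k)) = g(node(one, node(empty, k, b), node(empty, k, b)), x1).
Bind y2 := node(x, b, empty); substituting into the one remaining equation that mentions y2 gives: g(x, g(node(x, b, empty), k)) = g(node(one, node(empty, k, b), node(empty, k, b)), x1).
Delete trivial equation empty = empty.
Decompose g/2: x = node(one, node(empty, k, b), node(empty, k, b)),  g(node(x, b, empty), k) = x1.
Bind x := node(one, node(empty, k, b), node(empty, k, b)); substituting into the remaining equation gives: g(node(node(one, node(empty, k, b), node(empty, k, b)), b, empty), k) = x1. Substituting into the earlier bindings gives y := node(one, node(empty, k, b), node(empty, k, b)), y2 := node(node(one, node(empty, k, b), node(empty, k, b)), b, empty).
Bind x1 := g(node(node(one, node(empty, k, b), node(empty, k, b)), b, empty), k).
MGU = { y ↦ node(one, node(empty, k, b), node(empty, k, b)), z ↦ node(empty, k, b), y2 ↦ node(node(one, node(empty, k, b), node(empty, k, b)), b, empty), x ↦ node(one, node(empty, k, b), node(empty, k, b)), x1 ↦ g(node(node(one, node(empty, k, b), node(empty, k, b)), b, empty), k) }, so x ↦ node(one, node(empty, k, b), node(empty, k, b)).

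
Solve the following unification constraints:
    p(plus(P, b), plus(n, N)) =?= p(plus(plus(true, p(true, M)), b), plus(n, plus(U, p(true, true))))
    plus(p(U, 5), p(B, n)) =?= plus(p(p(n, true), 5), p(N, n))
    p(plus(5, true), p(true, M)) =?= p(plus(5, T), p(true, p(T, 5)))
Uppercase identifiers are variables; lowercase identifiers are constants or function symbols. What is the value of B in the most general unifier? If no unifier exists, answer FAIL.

plus(p(n, true), p(true, true))

Decompose p/2: plus(P, b) =?= plus(plus(true, p(true, M)), b),  plus(n, N) =?= plus(n, plus(U, p(true, true))).
Decompose plus/2: P =?= plus(true, p(true, M)),  b =?= b.
Bind P := plus(true, p(true, M)); no other remaining equation mentions P.
Delete trivial equation b =?= b.
Decompose plus/2: n =?= n,  N =?= plus(U, p(true, true)).
Delete trivial equation n =?= n.
Bind N := plus(U, p(true, true)); substituting into the one remaining equation that mentions N gives: plus(p(U, 5), p(B, n)) =?= plus(p(p(n, true), 5), p(plus(U, p(true, true)), n)).
Decompose plus/2: p(U, 5) =?= p(p(n, true), 5),  p(B, n) =?= p(plus(U, p(true, true)), n).
Decompose p/2: U =?= p(n, true),  5 =?= 5.
Bind U := p(n, true); substituting into the one remaining equation that mentions U gives: p(B, n) =?= p(plus(p(n, true), p(true, true)), n). Substituting into the earlier binding gives N := plus(p(n, true), p(true, true)).
Delete trivial equation 5 =?= 5.
Decompose p/2: B =?= plus(p(n, true), p(true, true)),  n =?= n.
Bind B := plus(p(n, true), p(true, true)); no other remaining equation mentions B.
Delete trivial equation n =?= n.
Decompose p/2: plus(5, true) =?= plus(5, T),  p(true, M) =?= p(true, p(T, 5)).
Decompose plus/2: 5 =?= 5,  true =?= T.
Delete trivial equation 5 =?= 5.
Bind T := true; substituting into the remaining equation gives: p(true, M) =?= p(true, p(true, 5)).
Decompose p/2: true =?= true,  M =?= p(true, 5).
Delete trivial equation true =?= true.
Bind M := p(true, 5). Substituting into the earlier binding gives P := plus(true, p(true, p(true, 5))).
MGU = { P -> plus(true, p(true, p(true, 5))), N -> plus(p(n, true), p(true, true)), U -> p(n, true), B -> plus(p(n, true), p(true, true)), T -> true, M -> p(true, 5) }, so B -> plus(p(n, true), p(true, true)).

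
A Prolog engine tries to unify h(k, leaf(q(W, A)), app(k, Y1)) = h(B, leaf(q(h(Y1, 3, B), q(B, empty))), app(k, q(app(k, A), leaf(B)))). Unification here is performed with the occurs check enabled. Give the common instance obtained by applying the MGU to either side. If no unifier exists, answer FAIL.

Decompose h/3: k = B,  leaf(q(W, A)) = leaf(q(h(Y1, 3, B), q(B, empty))),  app(k, Y1) = app(k, q(app(k, A), leaf(B))).
Bind B := k; substituting into the remaining equations gives: leaf(q(W, A)) = leaf(q(h(Y1, 3, k), q(k, empty))),  app(k, Y1) = app(k, q(app(k, A), leaf(k))).
Decompose leaf/1: q(W, A) = q(h(Y1, 3, k), q(k, empty)).
Decompose q/2: W = h(Y1, 3, k),  A = q(k, empty).
Bind W := h(Y1, 3, k); no other remaining equation mentions W.
Bind A := q(k, empty); substituting into the remaining equation gives: app(k, Y1) = app(k, q(app(k, q(k, empty)), leaf(k))).
Decompose app/2: k = k,  Y1 = q(app(k, q(k, empty)), leaf(k)).
Delete trivial equation k = k.
Bind Y1 := q(app(k, q(k, empty)), leaf(k)). Substituting into the earlier binding gives W := h(q(app(k, q(k, empty)), leaf(k)), 3, k).
Applying the MGU to either side gives h(k, leaf(q(h(q(app(k, q(k, empty)), leaf(k)), 3, k), q(k, empty))), app(k, q(app(k, q(k, empty)), leaf(k)))).

h(k, leaf(q(h(q(app(k, q(k, empty)), leaf(k)), 3, k), q(k, empty))), app(k, q(app(k, q(k, empty)), leaf(k))))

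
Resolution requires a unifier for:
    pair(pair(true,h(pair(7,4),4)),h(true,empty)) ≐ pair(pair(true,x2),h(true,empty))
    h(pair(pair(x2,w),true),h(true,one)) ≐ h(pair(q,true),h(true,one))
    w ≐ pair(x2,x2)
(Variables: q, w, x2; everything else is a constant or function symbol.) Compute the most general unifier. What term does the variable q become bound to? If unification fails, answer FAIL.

Decompose pair/2: pair(true,h(pair(7,4),4)) ≐ pair(true,x2),  h(true,empty) ≐ h(true,empty).
Decompose pair/2: true ≐ true,  h(pair(7,4),4) ≐ x2.
Delete trivial equation true ≐ true.
Bind x2 := h(pair(7,4),4); substituting into the 2 remaining equations that mention x2 gives: h(pair(pair(h(pair(7,4),4),w),true),h(true,one)) ≐ h(pair(q,true),h(true,one)),  w ≐ pair(h(pair(7,4),4),h(pair(7,4),4)).
Delete trivial equation h(true,empty) ≐ h(true,empty).
Decompose h/2: pair(pair(h(pair(7,4),4),w),true) ≐ pair(q,true),  h(true,one) ≐ h(true,one).
Decompose pair/2: pair(h(pair(7,4),4),w) ≐ q,  true ≐ true.
Bind q := pair(h(pair(7,4),4),w); no other remaining equation mentions q.
Delete trivial equation true ≐ true.
Delete trivial equation h(true,one) ≐ h(true,one).
Bind w := pair(h(pair(7,4),4),h(pair(7,4),4)). Substituting into the earlier binding gives q := pair(h(pair(7,4),4),pair(h(pair(7,4),4),h(pair(7,4),4))).
MGU = { x2 -> h(pair(7,4),4), q -> pair(h(pair(7,4),4),pair(h(pair(7,4),4),h(pair(7,4),4))), w -> pair(h(pair(7,4),4),h(pair(7,4),4)) }, so q -> pair(h(pair(7,4),4),pair(h(pair(7,4),4),h(pair(7,4),4))).

pair(h(pair(7,4),4),pair(h(pair(7,4),4),h(pair(7,4),4)))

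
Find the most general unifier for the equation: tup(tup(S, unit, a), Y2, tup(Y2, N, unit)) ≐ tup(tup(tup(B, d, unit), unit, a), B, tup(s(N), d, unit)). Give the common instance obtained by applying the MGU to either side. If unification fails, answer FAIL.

tup(tup(tup(s(d), d, unit), unit, a), s(d), tup(s(d), d, unit))

Decompose tup/3: tup(S, unit, a) ≐ tup(tup(B, d, unit), unit, a),  Y2 ≐ B,  tup(Y2, N, unit) ≐ tup(s(N), d, unit).
Decompose tup/3: S ≐ tup(B, d, unit),  unit ≐ unit,  a ≐ a.
Bind S := tup(B, d, unit); no other remaining equation mentions S.
Delete trivial equation unit ≐ unit.
Delete trivial equation a ≐ a.
Bind Y2 := B; substituting into the remaining equation gives: tup(B, N, unit) ≐ tup(s(N), d, unit).
Decompose tup/3: B ≐ s(N),  N ≐ d,  unit ≐ unit.
Bind B := s(N); no other remaining equation mentions B. Substituting into the earlier bindings gives S := tup(s(N), d, unit), Y2 := s(N).
Bind N := d; no other remaining equation mentions N. Substituting into the earlier bindings gives S := tup(s(d), d, unit), Y2 := s(d), B := s(d).
Delete trivial equation unit ≐ unit.
Applying the MGU to either side gives tup(tup(tup(s(d), d, unit), unit, a), s(d), tup(s(d), d, unit)).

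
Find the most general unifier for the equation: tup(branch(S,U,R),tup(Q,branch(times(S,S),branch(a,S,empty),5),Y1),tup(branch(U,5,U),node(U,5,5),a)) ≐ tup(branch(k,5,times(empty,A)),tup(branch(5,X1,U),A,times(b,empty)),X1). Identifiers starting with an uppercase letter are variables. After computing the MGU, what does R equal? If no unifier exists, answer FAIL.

times(empty,branch(times(k,k),branch(a,k,empty),5))

Decompose tup/3: branch(S,U,R) ≐ branch(k,5,times(empty,A)),  tup(Q,branch(times(S,S),branch(a,S,empty),5),Y1) ≐ tup(branch(5,X1,U),A,times(b,empty)),  tup(branch(U,5,U),node(U,5,5),a) ≐ X1.
Decompose branch/3: S ≐ k,  U ≐ 5,  R ≐ times(empty,A).
Bind S := k; substituting into the one remaining equation that mentions S gives: tup(Q,branch(times(k,k),branch(a,k,empty),5),Y1) ≐ tup(branch(5,X1,U),A,times(b,empty)).
Bind U := 5; substituting into the 2 remaining equations that mention U gives: tup(Q,branch(times(k,k),branch(a,k,empty),5),Y1) ≐ tup(branch(5,X1,5),A,times(b,empty)),  tup(branch(5,5,5),node(5,5,5),a) ≐ X1.
Bind R := times(empty,A); no other remaining equation mentions R.
Decompose tup/3: Q ≐ branch(5,X1,5),  branch(times(k,k),branch(a,k,empty),5) ≐ A,  Y1 ≐ times(b,empty).
Bind Q := branch(5,X1,5); no other remaining equation mentions Q.
Bind A := branch(times(k,k),branch(a,k,empty),5); no other remaining equation mentions A. Substituting into the earlier binding gives R := times(empty,branch(times(k,k),branch(a,k,empty),5)).
Bind Y1 := times(b,empty); no other remaining equation mentions Y1.
Bind X1 := tup(branch(5,5,5),node(5,5,5),a). Substituting into the earlier binding gives Q := branch(5,tup(branch(5,5,5),node(5,5,5),a),5).
MGU = { S -> k, U -> 5, R -> times(empty,branch(times(k,k),branch(a,k,empty),5)), Q -> branch(5,tup(branch(5,5,5),node(5,5,5),a),5), A -> branch(times(k,k),branch(a,k,empty),5), Y1 -> times(b,empty), X1 -> tup(branch(5,5,5),node(5,5,5),a) }, so R -> times(empty,branch(times(k,k),branch(a,k,empty),5)).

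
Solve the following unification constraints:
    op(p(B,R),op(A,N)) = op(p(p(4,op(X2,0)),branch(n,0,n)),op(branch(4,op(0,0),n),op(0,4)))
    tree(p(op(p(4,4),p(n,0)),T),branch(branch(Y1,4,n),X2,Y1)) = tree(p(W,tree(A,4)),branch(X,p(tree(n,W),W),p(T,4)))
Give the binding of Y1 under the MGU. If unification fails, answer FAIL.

p(tree(branch(4,op(0,0),n),4),4)

Decompose op/2: p(B,R) = p(p(4,op(X2,0)),branch(n,0,n)),  op(A,N) = op(branch(4,op(0,0),n),op(0,4)).
Decompose p/2: B = p(4,op(X2,0)),  R = branch(n,0,n).
Bind B := p(4,op(X2,0)); no other remaining equation mentions B.
Bind R := branch(n,0,n); no other remaining equation mentions R.
Decompose op/2: A = branch(4,op(0,0),n),  N = op(0,4).
Bind A := branch(4,op(0,0),n); substituting into the one remaining equation that mentions A gives: tree(p(op(p(4,4),p(n,0)),T),branch(branch(Y1,4,n),X2,Y1)) = tree(p(W,tree(branch(4,op(0,0),n),4)),branch(X,p(tree(n,W),W),p(T,4))).
Bind N := op(0,4); no other remaining equation mentions N.
Decompose tree/2: p(op(p(4,4),p(n,0)),T) = p(W,tree(branch(4,op(0,0),n),4)),  branch(branch(Y1,4,n),X2,Y1) = branch(X,p(tree(n,W),W),p(T,4)).
Decompose p/2: op(p(4,4),p(n,0)) = W,  T = tree(branch(4,op(0,0),n),4).
Bind W := op(p(4,4),p(n,0)); substituting into the one remaining equation that mentions W gives: branch(branch(Y1,4,n),X2,Y1) = branch(X,p(tree(n,op(p(4,4),p(n,0))),op(p(4,4),p(n,0))),p(T,4)).
Bind T := tree(branch(4,op(0,0),n),4); substituting into the remaining equation gives: branch(branch(Y1,4,n),X2,Y1) = branch(X,p(tree(n,op(p(4,4),p(n,0))),op(p(4,4),p(n,0))),p(tree(branch(4,op(0,0),n),4),4)).
Decompose branch/3: branch(Y1,4,n) = X,  X2 = p(tree(n,op(p(4,4),p(n,0))),op(p(4,4),p(n,0))),  Y1 = p(tree(branch(4,op(0,0),n),4),4).
Bind X := branch(Y1,4,n); no other remaining equation mentions X.
Bind X2 := p(tree(n,op(p(4,4),p(n,0))),op(p(4,4),p(n,0))); no other remaining equation mentions X2. Substituting into the earlier binding gives B := p(4,op(p(tree(n,op(p(4,4),p(n,0))),op(p(4,4),p(n,0))),0)).
Bind Y1 := p(tree(branch(4,op(0,0),n),4),4). Substituting into the earlier binding gives X := branch(p(tree(branch(4,op(0,0),n),4),4),4,n).
MGU = { B ↦ p(4,op(p(tree(n,op(p(4,4),p(n,0))),op(p(4,4),p(n,0))),0)), R ↦ branch(n,0,n), A ↦ branch(4,op(0,0),n), N ↦ op(0,4), W ↦ op(p(4,4),p(n,0)), T ↦ tree(branch(4,op(0,0),n),4), X ↦ branch(p(tree(branch(4,op(0,0),n),4),4),4,n), X2 ↦ p(tree(n,op(p(4,4),p(n,0))),op(p(4,4),p(n,0))), Y1 ↦ p(tree(branch(4,op(0,0),n),4),4) }, so Y1 ↦ p(tree(branch(4,op(0,0),n),4),4).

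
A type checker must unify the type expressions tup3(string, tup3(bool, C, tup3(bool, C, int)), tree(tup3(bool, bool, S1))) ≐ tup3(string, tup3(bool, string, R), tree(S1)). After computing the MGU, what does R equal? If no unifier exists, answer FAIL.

Decompose tup3/3: string ≐ string,  tup3(bool, C, tup3(bool, C, int)) ≐ tup3(bool, string, R),  tree(tup3(bool, bool, S1)) ≐ tree(S1).
Delete trivial equation string ≐ string.
Decompose tup3/3: bool ≐ bool,  C ≐ string,  tup3(bool, C, int) ≐ R.
Delete trivial equation bool ≐ bool.
Bind C := string; substituting into the one remaining equation that mentions C gives: tup3(bool, string, int) ≐ R.
Bind R := tup3(bool, string, int); no other remaining equation mentions R.
Decompose tree/1: tup3(bool, bool, S1) ≐ S1.
Occurs check fails: S1 occurs in tup3(bool, bool, S1); the equation S1 ≐ tup3(bool, bool, S1) has no finite solution.

FAIL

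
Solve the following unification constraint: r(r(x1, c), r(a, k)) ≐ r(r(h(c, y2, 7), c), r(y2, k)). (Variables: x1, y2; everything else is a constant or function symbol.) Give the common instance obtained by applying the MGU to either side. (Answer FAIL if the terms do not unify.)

Decompose r/2: r(x1, c) ≐ r(h(c, y2, 7), c),  r(a, k) ≐ r(y2, k).
Decompose r/2: x1 ≐ h(c, y2, 7),  c ≐ c.
Bind x1 := h(c, y2, 7); no other remaining equation mentions x1.
Delete trivial equation c ≐ c.
Decompose r/2: a ≐ y2,  k ≐ k.
Bind y2 := a; no other remaining equation mentions y2. Substituting into the earlier binding gives x1 := h(c, a, 7).
Delete trivial equation k ≐ k.
Applying the MGU to either side gives r(r(h(c, a, 7), c), r(a, k)).

r(r(h(c, a, 7), c), r(a, k))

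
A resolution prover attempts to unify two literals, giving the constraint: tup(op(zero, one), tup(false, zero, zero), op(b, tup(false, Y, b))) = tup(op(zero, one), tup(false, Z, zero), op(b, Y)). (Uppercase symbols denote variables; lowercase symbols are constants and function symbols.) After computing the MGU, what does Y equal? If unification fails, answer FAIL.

Decompose tup/3: op(zero, one) = op(zero, one),  tup(false, zero, zero) = tup(false, Z, zero),  op(b, tup(false, Y, b)) = op(b, Y).
Delete trivial equation op(zero, one) = op(zero, one).
Decompose tup/3: false = false,  zero = Z,  zero = zero.
Delete trivial equation false = false.
Bind Z := zero; no other remaining equation mentions Z.
Delete trivial equation zero = zero.
Decompose op/2: b = b,  tup(false, Y, b) = Y.
Delete trivial equation b = b.
Occurs check fails: Y occurs in tup(false, Y, b); the equation Y = tup(false, Y, b) has no finite solution.

FAIL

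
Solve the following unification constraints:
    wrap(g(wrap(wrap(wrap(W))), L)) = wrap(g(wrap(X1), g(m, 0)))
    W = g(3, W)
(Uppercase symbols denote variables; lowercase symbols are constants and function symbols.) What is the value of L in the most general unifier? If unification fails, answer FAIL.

FAIL

Decompose wrap/1: g(wrap(wrap(wrap(W))), L) = g(wrap(X1), g(m, 0)).
Decompose g/2: wrap(wrap(wrap(W))) = wrap(X1),  L = g(m, 0).
Decompose wrap/1: wrap(wrap(W)) = X1.
Bind X1 := wrap(wrap(W)); no other remaining equation mentions X1.
Bind L := g(m, 0); no other remaining equation mentions L.
Occurs check fails: W occurs in g(3, W); the equation W = g(3, W) has no finite solution.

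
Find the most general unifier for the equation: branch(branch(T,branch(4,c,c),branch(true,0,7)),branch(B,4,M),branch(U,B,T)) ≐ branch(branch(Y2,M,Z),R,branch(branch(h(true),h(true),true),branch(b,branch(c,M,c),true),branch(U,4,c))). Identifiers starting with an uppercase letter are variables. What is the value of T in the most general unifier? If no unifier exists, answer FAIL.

branch(branch(h(true),h(true),true),4,c)

Decompose branch/3: branch(T,branch(4,c,c),branch(true,0,7)) ≐ branch(Y2,M,Z),  branch(B,4,M) ≐ R,  branch(U,B,T) ≐ branch(branch(h(true),h(true),true),branch(b,branch(c,M,c),true),branch(U,4,c)).
Decompose branch/3: T ≐ Y2,  branch(4,c,c) ≐ M,  branch(true,0,7) ≐ Z.
Bind T := Y2; substituting into the one remaining equation that mentions T gives: branch(U,B,Y2) ≐ branch(branch(h(true),h(true),true),branch(b,branch(c,M,c),true),branch(U,4,c)).
Bind M := branch(4,c,c); substituting into the 2 remaining equations that mention M gives: branch(B,4,branch(4,c,c)) ≐ R,  branch(U,B,Y2) ≐ branch(branch(h(true),h(true),true),branch(b,branch(c,branch(4,c,c),c),true),branch(U,4,c)).
Bind Z := branch(true,0,7); no other remaining equation mentions Z.
Bind R := branch(B,4,branch(4,c,c)); no other remaining equation mentions R.
Decompose branch/3: U ≐ branch(h(true),h(true),true),  B ≐ branch(b,branch(c,branch(4,c,c),c),true),  Y2 ≐ branch(U,4,c).
Bind U := branch(h(true),h(true),true); substituting into the one remaining equation that mentions U gives: Y2 ≐ branch(branch(h(true),h(true),true),4,c).
Bind B := branch(b,branch(c,branch(4,c,c),c),true); no other remaining equation mentions B. Substituting into the earlier binding gives R := branch(branch(b,branch(c,branch(4,c,c),c),true),4,branch(4,c,c)).
Bind Y2 := branch(branch(h(true),h(true),true),4,c). Substituting into the earlier binding gives T := branch(branch(h(true),h(true),true),4,c).
MGU = { T -> branch(branch(h(true),h(true),true),4,c), M -> branch(4,c,c), Z -> branch(true,0,7), R -> branch(branch(b,branch(c,branch(4,c,c),c),true),4,branch(4,c,c)), U -> branch(h(true),h(true),true), B -> branch(b,branch(c,branch(4,c,c),c),true), Y2 -> branch(branch(h(true),h(true),true),4,c) }, so T -> branch(branch(h(true),h(true),true),4,c).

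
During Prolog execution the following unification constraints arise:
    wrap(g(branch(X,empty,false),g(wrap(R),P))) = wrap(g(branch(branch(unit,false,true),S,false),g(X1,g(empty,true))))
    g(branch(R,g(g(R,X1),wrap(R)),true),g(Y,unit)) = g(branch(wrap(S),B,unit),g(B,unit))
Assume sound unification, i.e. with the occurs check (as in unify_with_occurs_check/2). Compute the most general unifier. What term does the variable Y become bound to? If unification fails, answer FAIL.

Decompose wrap/1: g(branch(X,empty,false),g(wrap(R),P)) = g(branch(branch(unit,false,true),S,false),g(X1,g(empty,true))).
Decompose g/2: branch(X,empty,false) = branch(branch(unit,false,true),S,false),  g(wrap(R),P) = g(X1,g(empty,true)).
Decompose branch/3: X = branch(unit,false,true),  empty = S,  false = false.
Bind X := branch(unit,false,true); no other remaining equation mentions X.
Bind S := empty; substituting into the one remaining equation that mentions S gives: g(branch(R,g(g(R,X1),wrap(R)),true),g(Y,unit)) = g(branch(wrap(empty),B,unit),g(B,unit)).
Delete trivial equation false = false.
Decompose g/2: wrap(R) = X1,  P = g(empty,true).
Bind X1 := wrap(R); substituting into the one remaining equation that mentions X1 gives: g(branch(R,g(g(R,wrap(R)),wrap(R)),true),g(Y,unit)) = g(branch(wrap(empty),B,unit),g(B,unit)).
Bind P := g(empty,true); no other remaining equation mentions P.
Decompose g/2: branch(R,g(g(R,wrap(R)),wrap(R)),true) = branch(wrap(empty),B,unit),  g(Y,unit) = g(B,unit).
Decompose branch/3: R = wrap(empty),  g(g(R,wrap(R)),wrap(R)) = B,  true = unit.
Bind R := wrap(empty); substituting into the one remaining equation that mentions R gives: g(g(wrap(empty),wrap(wrap(empty))),wrap(wrap(empty))) = B. Substituting into the earlier binding gives X1 := wrap(wrap(empty)).
Bind B := g(g(wrap(empty),wrap(wrap(empty))),wrap(wrap(empty))); substituting into the one remaining equation that mentions B gives: g(Y,unit) = g(g(g(wrap(empty),wrap(wrap(empty))),wrap(wrap(empty))),unit).
Clash: constants true and unit differ; no unifier exists.

FAIL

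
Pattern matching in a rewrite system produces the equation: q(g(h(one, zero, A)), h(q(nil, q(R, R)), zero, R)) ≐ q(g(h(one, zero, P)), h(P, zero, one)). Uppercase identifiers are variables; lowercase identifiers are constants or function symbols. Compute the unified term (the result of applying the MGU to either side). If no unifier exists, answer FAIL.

q(g(h(one, zero, q(nil, q(one, one)))), h(q(nil, q(one, one)), zero, one))

Decompose q/2: g(h(one, zero, A)) ≐ g(h(one, zero, P)),  h(q(nil, q(R, R)), zero, R) ≐ h(P, zero, one).
Decompose g/1: h(one, zero, A) ≐ h(one, zero, P).
Decompose h/3: one ≐ one,  zero ≐ zero,  A ≐ P.
Delete trivial equation one ≐ one.
Delete trivial equation zero ≐ zero.
Bind A := P; no other remaining equation mentions A.
Decompose h/3: q(nil, q(R, R)) ≐ P,  zero ≐ zero,  R ≐ one.
Bind P := q(nil, q(R, R)); no other remaining equation mentions P. Substituting into the earlier binding gives A := q(nil, q(R, R)).
Delete trivial equation zero ≐ zero.
Bind R := one. Substituting into the earlier bindings gives A := q(nil, q(one, one)), P := q(nil, q(one, one)).
Applying the MGU to either side gives q(g(h(one, zero, q(nil, q(one, one)))), h(q(nil, q(one, one)), zero, one)).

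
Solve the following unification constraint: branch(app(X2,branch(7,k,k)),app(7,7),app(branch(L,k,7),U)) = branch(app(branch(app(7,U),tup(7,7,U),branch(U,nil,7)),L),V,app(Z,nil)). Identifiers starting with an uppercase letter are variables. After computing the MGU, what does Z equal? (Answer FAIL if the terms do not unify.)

Decompose branch/3: app(X2,branch(7,k,k)) = app(branch(app(7,U),tup(7,7,U),branch(U,nil,7)),L),  app(7,7) = V,  app(branch(L,k,7),U) = app(Z,nil).
Decompose app/2: X2 = branch(app(7,U),tup(7,7,U),branch(U,nil,7)),  branch(7,k,k) = L.
Bind X2 := branch(app(7,U),tup(7,7,U),branch(U,nil,7)); no other remaining equation mentions X2.
Bind L := branch(7,k,k); substituting into the one remaining equation that mentions L gives: app(branch(branch(7,k,k),k,7),U) = app(Z,nil).
Bind V := app(7,7); no other remaining equation mentions V.
Decompose app/2: branch(branch(7,k,k),k,7) = Z,  U = nil.
Bind Z := branch(branch(7,k,k),k,7); no other remaining equation mentions Z.
Bind U := nil. Substituting into the earlier binding gives X2 := branch(app(7,nil),tup(7,7,nil),branch(nil,nil,7)).
MGU = { X2 ↦ branch(app(7,nil),tup(7,7,nil),branch(nil,nil,7)), L ↦ branch(7,k,k), V ↦ app(7,7), Z ↦ branch(branch(7,k,k),k,7), U ↦ nil }, so Z ↦ branch(branch(7,k,k),k,7).

branch(branch(7,k,k),k,7)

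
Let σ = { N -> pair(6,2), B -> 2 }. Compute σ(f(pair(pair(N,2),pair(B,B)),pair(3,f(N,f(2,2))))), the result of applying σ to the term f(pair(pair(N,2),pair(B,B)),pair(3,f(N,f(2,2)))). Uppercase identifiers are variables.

Replace each occurrence of N with pair(6,2).
Replace each occurrence of B with 2.
Result: f(pair(pair(pair(6,2),2),pair(2,2)),pair(3,f(pair(6,2),f(2,2)))).

f(pair(pair(pair(6,2),2),pair(2,2)),pair(3,f(pair(6,2),f(2,2))))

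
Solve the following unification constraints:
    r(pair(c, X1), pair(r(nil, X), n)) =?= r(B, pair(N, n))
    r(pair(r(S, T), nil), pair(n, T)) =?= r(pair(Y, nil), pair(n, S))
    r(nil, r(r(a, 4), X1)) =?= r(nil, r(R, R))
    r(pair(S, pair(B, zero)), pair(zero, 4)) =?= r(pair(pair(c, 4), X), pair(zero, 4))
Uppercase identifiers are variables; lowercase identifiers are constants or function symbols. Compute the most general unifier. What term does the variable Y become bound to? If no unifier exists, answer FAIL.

Decompose r/2: pair(c, X1) =?= B,  pair(r(nil, X), n) =?= pair(N, n).
Bind B := pair(c, X1); substituting into the one remaining equation that mentions B gives: r(pair(S, pair(pair(c, X1), zero)), pair(zero, 4)) =?= r(pair(pair(c, 4), X), pair(zero, 4)).
Decompose pair/2: r(nil, X) =?= N,  n =?= n.
Bind N := r(nil, X); no other remaining equation mentions N.
Delete trivial equation n =?= n.
Decompose r/2: pair(r(S, T), nil) =?= pair(Y, nil),  pair(n, T) =?= pair(n, S).
Decompose pair/2: r(S, T) =?= Y,  nil =?= nil.
Bind Y := r(S, T); no other remaining equation mentions Y.
Delete trivial equation nil =?= nil.
Decompose pair/2: n =?= n,  T =?= S.
Delete trivial equation n =?= n.
Bind T := S; no other remaining equation mentions T. Substituting into the earlier binding gives Y := r(S, S).
Decompose r/2: nil =?= nil,  r(r(a, 4), X1) =?= r(R, R).
Delete trivial equation nil =?= nil.
Decompose r/2: r(a, 4) =?= R,  X1 =?= R.
Bind R := r(a, 4); substituting into the one remaining equation that mentions R gives: X1 =?= r(a, 4).
Bind X1 := r(a, 4); substituting into the remaining equation gives: r(pair(S, pair(pair(c, r(a, 4)), zero)), pair(zero, 4)) =?= r(pair(pair(c, 4), X), pair(zero, 4)). Substituting into the earlier binding gives B := pair(c, r(a, 4)).
Decompose r/2: pair(S, pair(pair(c, r(a, 4)), zero)) =?= pair(pair(c, 4), X),  pair(zero, 4) =?= pair(zero, 4).
Decompose pair/2: S =?= pair(c, 4),  pair(pair(c, r(a, 4)), zero) =?= X.
Bind S := pair(c, 4); no other remaining equation mentions S. Substituting into the earlier bindings gives Y := r(pair(c, 4), pair(c, 4)), T := pair(c, 4).
Bind X := pair(pair(c, r(a, 4)), zero); no other remaining equation mentions X. Substituting into the earlier binding gives N := r(nil, pair(pair(c, r(a, 4)), zero)).
Delete trivial equation pair(zero, 4) =?= pair(zero, 4).
MGU = { B := pair(c, r(a, 4)), N := r(nil, pair(pair(c, r(a, 4)), zero)), Y := r(pair(c, 4), pair(c, 4)), T := pair(c, 4), R := r(a, 4), X1 := r(a, 4), S := pair(c, 4), X := pair(pair(c, r(a, 4)), zero) }, so Y := r(pair(c, 4), pair(c, 4)).

r(pair(c, 4), pair(c, 4))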